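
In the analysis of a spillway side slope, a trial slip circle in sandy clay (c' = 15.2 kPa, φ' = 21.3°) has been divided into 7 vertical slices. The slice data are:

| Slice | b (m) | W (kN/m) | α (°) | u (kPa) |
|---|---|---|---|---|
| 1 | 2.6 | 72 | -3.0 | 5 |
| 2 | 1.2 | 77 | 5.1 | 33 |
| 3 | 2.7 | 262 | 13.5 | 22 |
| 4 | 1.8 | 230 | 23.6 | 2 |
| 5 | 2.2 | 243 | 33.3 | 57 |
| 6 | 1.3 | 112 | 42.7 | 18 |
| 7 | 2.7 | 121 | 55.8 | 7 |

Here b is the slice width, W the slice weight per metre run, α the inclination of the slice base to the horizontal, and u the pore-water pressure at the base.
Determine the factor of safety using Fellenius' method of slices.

FS = 1.11

Ordinary method of slices: FS = Σ[c'·Δl_i + (W_i cosα_i − u_i·Δl_i)·tanφ'] / Σ W_i sinα_i, with Δl_i = b_i / cosα_i.
Slice 1: Δl = 2.6/cos(-3.0°) = 2.604 m; N'_1 = 72·cos(-3.0°) − 5·2.604 = 58.9; c'Δl = 39.57; W sinα = -3.8
Slice 2: Δl = 1.2/cos5.1° = 1.205 m; N'_2 = 77·cos5.1° − 33·1.205 = 36.9; c'Δl = 18.31; W sinα = 6.8
Slice 3: Δl = 2.7/cos13.5° = 2.777 m; N'_3 = 262·cos13.5° − 22·2.777 = 193.7; c'Δl = 42.21; W sinα = 61.2
Slice 4: Δl = 1.8/cos23.6° = 1.964 m; N'_4 = 230·cos23.6° − 2·1.964 = 206.8; c'Δl = 29.86; W sinα = 92.1
Slice 5: Δl = 2.2/cos33.3° = 2.632 m; N'_5 = 243·cos33.3° − 57·2.632 = 53.1; c'Δl = 40.01; W sinα = 133.4
Slice 6: Δl = 1.3/cos42.7° = 1.769 m; N'_6 = 112·cos42.7° − 18·1.769 = 50.5; c'Δl = 26.89; W sinα = 76.0
Slice 7: Δl = 2.7/cos55.8° = 4.804 m; N'_7 = 121·cos55.8° − 7·4.804 = 34.4; c'Δl = 73.01; W sinα = 100.1
Σc'Δl = 269.9 kN/m; ΣN' = 634.3 kN/m; ΣW sinα = 465.8 kN/m
Resisting = 269.9 + 634.3·tan21.3° = 269.9 + 247.3 = 517.1 kN/m
FS = 517.1 / 465.8 = 1.110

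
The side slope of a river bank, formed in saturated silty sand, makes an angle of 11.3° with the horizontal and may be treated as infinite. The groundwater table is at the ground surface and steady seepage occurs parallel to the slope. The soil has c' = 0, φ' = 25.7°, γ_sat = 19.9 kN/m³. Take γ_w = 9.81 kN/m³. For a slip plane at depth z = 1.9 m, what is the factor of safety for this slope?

FS = 1.22

With seepage parallel to the slope and the water table at the surface, the effective normal stress on the slip plane uses the buoyant unit weight γ' = γ_sat − γ_w while the driving shear stress uses γ_sat:
FS = [c' + γ' z cos²β tanφ'] / [γ_sat z sinβ cosβ]
(For c' = 0 this reduces to FS = (γ'/γ_sat)·tanφ'/tanβ.)
γ' = 19.9 − 9.81 = 10.09 kN/m³
Numerator = 0.0 + 10.09·1.9·cos²11.3°·tan25.7° = 0.0 + 10.09·1.9·0.9616·0.4813 = 8.872 kPa
Denominator = 19.9·1.9·sin11.3°·cos11.3° = 19.9·1.9·0.1959·0.9806 = 7.265 kPa
FS = 8.872 / 7.265 = 1.221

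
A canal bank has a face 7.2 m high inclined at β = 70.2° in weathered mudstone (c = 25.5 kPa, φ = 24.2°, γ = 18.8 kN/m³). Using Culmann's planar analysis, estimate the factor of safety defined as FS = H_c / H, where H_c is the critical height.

FS = 2.12

H_c = (4c/γ) · sinβ cosφ / [1 − cos(β − φ)]
    = (4·25.5/18.8) · sin70.2°·cos24.2° / [1 − cos46.0°]
    = 5.426 · 0.8582 / 0.3053 = 15.25 m
FS = H_c / H = 15.25 / 7.2 = 2.118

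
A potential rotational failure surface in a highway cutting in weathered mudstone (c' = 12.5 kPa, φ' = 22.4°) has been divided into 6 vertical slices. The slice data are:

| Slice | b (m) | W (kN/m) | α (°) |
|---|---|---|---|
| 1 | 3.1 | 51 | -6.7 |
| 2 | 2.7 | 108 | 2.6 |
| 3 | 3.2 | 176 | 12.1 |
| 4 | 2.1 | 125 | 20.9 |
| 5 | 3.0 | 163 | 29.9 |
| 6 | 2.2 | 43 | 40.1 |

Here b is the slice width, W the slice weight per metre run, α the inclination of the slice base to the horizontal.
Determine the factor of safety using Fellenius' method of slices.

Ordinary method of slices: FS = Σ[c'·Δl_i + (W_i cosα_i)·tanφ'] / Σ W_i sinα_i, with Δl_i = b_i / cosα_i.
Slice 1: Δl = 3.1/cos(-6.7°) = 3.121 m; N'_1 = 51·cos(-6.7°) = 50.7; c'Δl = 39.02; W sinα = -6.0
Slice 2: Δl = 2.7/cos2.6° = 2.703 m; N'_2 = 108·cos2.6° = 107.9; c'Δl = 33.78; W sinα = 4.9
Slice 3: Δl = 3.2/cos12.1° = 3.273 m; N'_3 = 176·cos12.1° = 172.1; c'Δl = 40.91; W sinα = 36.9
Slice 4: Δl = 2.1/cos20.9° = 2.248 m; N'_4 = 125·cos20.9° = 116.8; c'Δl = 28.10; W sinα = 44.6
Slice 5: Δl = 3.0/cos29.9° = 3.461 m; N'_5 = 163·cos29.9° = 141.3; c'Δl = 43.26; W sinα = 81.3
Slice 6: Δl = 2.2/cos40.1° = 2.876 m; N'_6 = 43·cos40.1° = 32.9; c'Δl = 35.95; W sinα = 27.7
Σc'Δl = 221.0 kN/m; ΣN' = 621.6 kN/m; ΣW sinα = 189.4 kN/m
Resisting = 221.0 + 621.6·tan22.4° = 221.0 + 256.2 = 477.2 kN/m
FS = 477.2 / 189.4 = 2.520

FS = 2.52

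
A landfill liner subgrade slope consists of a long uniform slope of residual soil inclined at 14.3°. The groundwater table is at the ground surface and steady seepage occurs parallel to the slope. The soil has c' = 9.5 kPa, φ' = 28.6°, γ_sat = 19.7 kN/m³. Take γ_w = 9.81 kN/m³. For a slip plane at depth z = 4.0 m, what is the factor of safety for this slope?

FS = 1.58

With seepage parallel to the slope and the water table at the surface, the effective normal stress on the slip plane uses the buoyant unit weight γ' = γ_sat − γ_w while the driving shear stress uses γ_sat:
FS = [c' + γ' z cos²β tanφ'] / [γ_sat z sinβ cosβ]
γ' = 19.7 − 9.81 = 9.89 kN/m³
Numerator = 9.5 + 9.89·4.0·cos²14.3°·tan28.6° = 9.5 + 9.89·4.0·0.9390·0.5452 = 29.753 kPa
Denominator = 19.7·4.0·sin14.3°·cos14.3° = 19.7·4.0·0.2470·0.9690 = 18.860 kPa
FS = 29.753 / 18.860 = 1.578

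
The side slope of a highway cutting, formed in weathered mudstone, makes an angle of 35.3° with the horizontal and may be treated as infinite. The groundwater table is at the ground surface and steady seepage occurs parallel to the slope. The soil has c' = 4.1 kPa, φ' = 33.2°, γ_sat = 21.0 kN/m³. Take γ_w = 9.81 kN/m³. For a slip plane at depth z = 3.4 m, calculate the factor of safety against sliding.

With seepage parallel to the slope and the water table at the surface, the effective normal stress on the slip plane uses the buoyant unit weight γ' = γ_sat − γ_w while the driving shear stress uses γ_sat:
FS = [c' + γ' z cos²β tanφ'] / [γ_sat z sinβ cosβ]
γ' = 21.0 − 9.81 = 11.19 kN/m³
Numerator = 4.1 + 11.19·3.4·cos²35.3°·tan33.2° = 4.1 + 11.19·3.4·0.6661·0.6544 = 20.683 kPa
Denominator = 21.0·3.4·sin35.3°·cos35.3° = 21.0·3.4·0.5779·0.8161 = 33.673 kPa
FS = 20.683 / 33.673 = 0.614

FS = 0.61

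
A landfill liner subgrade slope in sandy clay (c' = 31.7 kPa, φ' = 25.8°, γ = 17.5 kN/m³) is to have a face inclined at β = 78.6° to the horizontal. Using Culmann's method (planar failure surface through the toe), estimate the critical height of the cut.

Culmann's analysis gives the critical failure plane at α_cr = (β + φ')/2 = (78.6 + 25.8)/2 = 52.2°, and the critical height
H_c = (4c'/γ) · sinβ cosφ' / [1 − cos(β − φ')]
    = (4·31.7/17.5) · sin78.6°·cos25.8° / [1 − cos(52.8°)]
    = 7.246 · 0.9803·0.9003 / [1 − 0.6046]
    = 7.246 · 0.8826 / 0.3954
    = 16.17 m

H_c = 16.17 m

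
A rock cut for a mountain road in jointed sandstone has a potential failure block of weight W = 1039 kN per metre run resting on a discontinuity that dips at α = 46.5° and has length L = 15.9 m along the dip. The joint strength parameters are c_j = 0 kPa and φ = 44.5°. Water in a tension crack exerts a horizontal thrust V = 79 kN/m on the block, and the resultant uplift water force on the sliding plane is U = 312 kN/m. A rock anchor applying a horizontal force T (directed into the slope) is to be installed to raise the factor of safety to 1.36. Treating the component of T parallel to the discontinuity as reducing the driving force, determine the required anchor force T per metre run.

Resolving forces along and normal to the sliding plane, with the horizontal anchor force T adding T·sinα to the effective normal force and T·cosα acting up the plane against the driving force:
FS = [c_jL + (W cosα − U − V sinα + T sinα) tanφ] / [W sinα + V cosα − T cosα]
Without the anchor: N' = 345.9 kN/m, driving T_d = 808.0 kN/m, resisting R = 0·15.9 + 345.9·tan44.5° = 339.9 kN/m, FS = 0.42.
Setting FS = 1.36 and solving for T:
1.36·(808.0 − T cos46.5°) = 339.9 + T sin46.5°·tan44.5°
T·(sin46.5°·tan44.5° + 1.36·cos46.5°) = 1.36·808.0 − 339.9
T·(0.7254·0.9827 + 1.36·0.6884) = 1098.9 − 339.9 = 759.0
T·1.6490 = 759.0
T = 460.3 kN/m

T = 460 kN/m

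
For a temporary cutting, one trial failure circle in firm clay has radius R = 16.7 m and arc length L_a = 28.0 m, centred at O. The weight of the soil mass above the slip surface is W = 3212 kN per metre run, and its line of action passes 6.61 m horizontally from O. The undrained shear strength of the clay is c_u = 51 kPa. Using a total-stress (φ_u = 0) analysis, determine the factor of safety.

Taking moments about the centre O, the resisting moment is provided by the undrained shear strength acting along the arc:
M_R = c_u·L_a·R = 51·28.00·16.7 = 23847.6 kN·m/m
M_D = W·d = 3212·6.61 = 21231.3 kN·m/m
FS = M_R / M_D = 23847.6 / 21231.3 = 1.123

FS = 1.12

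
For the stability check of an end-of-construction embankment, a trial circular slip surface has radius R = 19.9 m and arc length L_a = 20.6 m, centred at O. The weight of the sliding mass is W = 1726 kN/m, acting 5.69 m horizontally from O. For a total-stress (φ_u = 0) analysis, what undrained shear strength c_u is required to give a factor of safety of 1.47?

FS = c_u·L_a·R / (W·d), so c_u = FS·W·d / (L_a·R).
c_u = 1.47·1726·5.69 / (20.60·19.9) = 14436.8 / 409.94 = 35.22 kPa

c_u = 35.2 kPa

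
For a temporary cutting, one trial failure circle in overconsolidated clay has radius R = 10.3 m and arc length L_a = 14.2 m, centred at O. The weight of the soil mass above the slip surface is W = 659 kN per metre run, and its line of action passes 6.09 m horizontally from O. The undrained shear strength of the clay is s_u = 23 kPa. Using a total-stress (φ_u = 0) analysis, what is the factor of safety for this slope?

FS = 0.84

Taking moments about the centre O, the resisting moment is provided by the undrained shear strength acting along the arc:
M_R = s_u·L_a·R = 23·14.20·10.3 = 3364.0 kN·m/m
M_D = W·d = 659·6.09 = 4013.3 kN·m/m
FS = M_R / M_D = 3364.0 / 4013.3 = 0.838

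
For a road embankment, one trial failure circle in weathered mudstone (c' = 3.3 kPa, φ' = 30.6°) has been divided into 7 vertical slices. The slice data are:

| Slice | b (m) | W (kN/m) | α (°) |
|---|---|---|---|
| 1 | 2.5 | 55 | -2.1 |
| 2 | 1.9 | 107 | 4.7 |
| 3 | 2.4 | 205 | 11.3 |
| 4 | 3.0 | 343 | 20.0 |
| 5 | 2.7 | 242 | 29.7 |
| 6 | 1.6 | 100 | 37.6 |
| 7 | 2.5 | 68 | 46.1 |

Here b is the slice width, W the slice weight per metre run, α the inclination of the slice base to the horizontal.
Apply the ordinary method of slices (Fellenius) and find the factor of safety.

Ordinary method of slices: FS = Σ[c'·Δl_i + (W_i cosα_i)·tanφ'] / Σ W_i sinα_i, with Δl_i = b_i / cosα_i.
Slice 1: Δl = 2.5/cos(-2.1°) = 2.502 m; N'_1 = 55·cos(-2.1°) = 55.0; c'Δl = 8.26; W sinα = -2.0
Slice 2: Δl = 1.9/cos4.7° = 1.906 m; N'_2 = 107·cos4.7° = 106.6; c'Δl = 6.29; W sinα = 8.8
Slice 3: Δl = 2.4/cos11.3° = 2.447 m; N'_3 = 205·cos11.3° = 201.0; c'Δl = 8.08; W sinα = 40.2
Slice 4: Δl = 3.0/cos20.0° = 3.193 m; N'_4 = 343·cos20.0° = 322.3; c'Δl = 10.54; W sinα = 117.3
Slice 5: Δl = 2.7/cos29.7° = 3.108 m; N'_5 = 242·cos29.7° = 210.2; c'Δl = 10.26; W sinα = 119.9
Slice 6: Δl = 1.6/cos37.6° = 2.019 m; N'_6 = 100·cos37.6° = 79.2; c'Δl = 6.66; W sinα = 61.0
Slice 7: Δl = 2.5/cos46.1° = 3.605 m; N'_7 = 68·cos46.1° = 47.2; c'Δl = 11.90; W sinα = 49.0
Σc'Δl = 62.0 kN/m; ΣN' = 1021.5 kN/m; ΣW sinα = 394.1 kN/m
Resisting = 62.0 + 1021.5·tan30.6° = 62.0 + 604.1 = 666.1 kN/m
FS = 666.1 / 394.1 = 1.690

FS = 1.69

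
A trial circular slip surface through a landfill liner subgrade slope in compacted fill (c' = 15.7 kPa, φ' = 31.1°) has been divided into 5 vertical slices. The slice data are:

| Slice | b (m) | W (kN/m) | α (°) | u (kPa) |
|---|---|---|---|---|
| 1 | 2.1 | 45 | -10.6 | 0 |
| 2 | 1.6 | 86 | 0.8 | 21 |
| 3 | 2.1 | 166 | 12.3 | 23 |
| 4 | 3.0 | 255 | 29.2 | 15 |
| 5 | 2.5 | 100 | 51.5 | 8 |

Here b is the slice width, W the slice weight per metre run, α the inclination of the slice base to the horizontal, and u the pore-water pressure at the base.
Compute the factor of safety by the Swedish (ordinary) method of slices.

FS = 1.98

Ordinary method of slices: FS = Σ[c'·Δl_i + (W_i cosα_i − u_i·Δl_i)·tanφ'] / Σ W_i sinα_i, with Δl_i = b_i / cosα_i.
Slice 1: Δl = 2.1/cos(-10.6°) = 2.136 m; N'_1 = 45·cos(-10.6°) − 0·2.136 = 44.2; c'Δl = 33.54; W sinα = -8.3
Slice 2: Δl = 1.6/cos0.8° = 1.600 m; N'_2 = 86·cos0.8° − 21·1.600 = 52.4; c'Δl = 25.12; W sinα = 1.2
Slice 3: Δl = 2.1/cos12.3° = 2.149 m; N'_3 = 166·cos12.3° − 23·2.149 = 112.8; c'Δl = 33.74; W sinα = 35.4
Slice 4: Δl = 3.0/cos29.2° = 3.437 m; N'_4 = 255·cos29.2° − 15·3.437 = 171.0; c'Δl = 53.96; W sinα = 124.4
Slice 5: Δl = 2.5/cos51.5° = 4.016 m; N'_5 = 100·cos51.5° − 8·4.016 = 30.1; c'Δl = 63.05; W sinα = 78.3
Σc'Δl = 209.4 kN/m; ΣN' = 410.5 kN/m; ΣW sinα = 231.0 kN/m
Resisting = 209.4 + 410.5·tan31.1° = 209.4 + 247.7 = 457.1 kN/m
FS = 457.1 / 231.0 = 1.979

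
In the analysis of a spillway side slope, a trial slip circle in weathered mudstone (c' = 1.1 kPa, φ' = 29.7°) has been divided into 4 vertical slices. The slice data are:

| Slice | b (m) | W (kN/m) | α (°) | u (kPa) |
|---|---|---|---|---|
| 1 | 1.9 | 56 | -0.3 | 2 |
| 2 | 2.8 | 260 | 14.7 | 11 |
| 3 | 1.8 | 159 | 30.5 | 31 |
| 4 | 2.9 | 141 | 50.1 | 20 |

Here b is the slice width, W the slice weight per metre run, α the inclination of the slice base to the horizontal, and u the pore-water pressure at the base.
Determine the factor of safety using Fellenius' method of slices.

FS = 0.82

Ordinary method of slices: FS = Σ[c'·Δl_i + (W_i cosα_i − u_i·Δl_i)·tanφ'] / Σ W_i sinα_i, with Δl_i = b_i / cosα_i.
Slice 1: Δl = 1.9/cos(-0.3°) = 1.900 m; N'_1 = 56·cos(-0.3°) − 2·1.900 = 52.2; c'Δl = 2.09; W sinα = -0.3
Slice 2: Δl = 2.8/cos14.7° = 2.895 m; N'_2 = 260·cos14.7° − 11·2.895 = 219.6; c'Δl = 3.18; W sinα = 66.0
Slice 3: Δl = 1.8/cos30.5° = 2.089 m; N'_3 = 159·cos30.5° − 31·2.089 = 72.2; c'Δl = 2.30; W sinα = 80.7
Slice 4: Δl = 2.9/cos50.1° = 4.521 m; N'_4 = 141·cos50.1° − 20·4.521 = 0.0; c'Δl = 4.97; W sinα = 108.2
Σc'Δl = 12.5 kN/m; ΣN' = 344.1 kN/m; ΣW sinα = 254.6 kN/m
Resisting = 12.5 + 344.1·tan29.7° = 12.5 + 196.3 = 208.8 kN/m
FS = 208.8 / 254.6 = 0.820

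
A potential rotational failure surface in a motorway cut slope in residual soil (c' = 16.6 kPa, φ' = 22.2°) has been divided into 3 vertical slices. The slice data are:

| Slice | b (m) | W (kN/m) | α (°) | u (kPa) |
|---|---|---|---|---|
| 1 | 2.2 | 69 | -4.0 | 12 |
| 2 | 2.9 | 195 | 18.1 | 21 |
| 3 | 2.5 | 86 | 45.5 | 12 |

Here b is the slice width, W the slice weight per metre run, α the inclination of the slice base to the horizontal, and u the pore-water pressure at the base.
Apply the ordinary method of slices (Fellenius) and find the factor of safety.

FS = 1.88

Ordinary method of slices: FS = Σ[c'·Δl_i + (W_i cosα_i − u_i·Δl_i)·tanφ'] / Σ W_i sinα_i, with Δl_i = b_i / cosα_i.
Slice 1: Δl = 2.2/cos(-4.0°) = 2.205 m; N'_1 = 69·cos(-4.0°) − 12·2.205 = 42.4; c'Δl = 36.61; W sinα = -4.8
Slice 2: Δl = 2.9/cos18.1° = 3.051 m; N'_2 = 195·cos18.1° − 21·3.051 = 121.3; c'Δl = 50.65; W sinα = 60.6
Slice 3: Δl = 2.5/cos45.5° = 3.567 m; N'_3 = 86·cos45.5° − 12·3.567 = 17.5; c'Δl = 59.21; W sinα = 61.3
Σc'Δl = 146.5 kN/m; ΣN' = 181.1 kN/m; ΣW sinα = 117.1 kN/m
Resisting = 146.5 + 181.1·tan22.2° = 146.5 + 73.9 = 220.4 kN/m
FS = 220.4 / 117.1 = 1.882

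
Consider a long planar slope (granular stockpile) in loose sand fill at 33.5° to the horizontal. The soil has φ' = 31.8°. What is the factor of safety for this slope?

For a dry cohesionless infinite slope the factor of safety is FS = tanφ' / tanβ.
FS = tan31.8° / tan33.5° = 0.6200 / 0.6619 = 0.937

FS = 0.94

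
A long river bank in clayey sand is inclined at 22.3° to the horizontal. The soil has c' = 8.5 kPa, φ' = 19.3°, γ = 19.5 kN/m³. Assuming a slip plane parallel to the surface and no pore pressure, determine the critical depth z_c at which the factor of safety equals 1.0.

z_c = 8.50 m

Setting FS = 1.00 in FS = [c' + γz cos²β tanφ'] / [γz sinβ cosβ] and solving for z:
z = c' / [γ cosβ (FS·sinβ − cosβ·tanφ')]
  = 8.5 / [19.5·cos22.3°·(1.00·sin22.3° − cos22.3°·tan19.3°)]
  = 8.5 / [19.5·0.9252·(1.00·0.3795 − 0.9252·0.3502)]
  = 8.5 / 1.0004 = 8.496 m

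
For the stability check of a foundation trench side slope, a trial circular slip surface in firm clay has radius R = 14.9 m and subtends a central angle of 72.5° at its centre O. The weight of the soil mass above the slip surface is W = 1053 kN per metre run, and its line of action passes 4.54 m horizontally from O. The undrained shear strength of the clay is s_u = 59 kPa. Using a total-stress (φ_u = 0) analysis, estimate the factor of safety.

Taking moments about the centre O, the resisting moment is provided by the undrained shear strength acting along the arc:
Arc length L_a = R·θ = 14.9·(72.5°·π/180) = 14.9·1.2654 = 18.85 m
M_R = s_u·L_a·R = 59·18.85·14.9 = 16574.5 kN·m/m
M_D = W·d = 1053·4.54 = 4780.6 kN·m/m
FS = M_R / M_D = 16574.5 / 4780.6 = 3.467

FS = 3.47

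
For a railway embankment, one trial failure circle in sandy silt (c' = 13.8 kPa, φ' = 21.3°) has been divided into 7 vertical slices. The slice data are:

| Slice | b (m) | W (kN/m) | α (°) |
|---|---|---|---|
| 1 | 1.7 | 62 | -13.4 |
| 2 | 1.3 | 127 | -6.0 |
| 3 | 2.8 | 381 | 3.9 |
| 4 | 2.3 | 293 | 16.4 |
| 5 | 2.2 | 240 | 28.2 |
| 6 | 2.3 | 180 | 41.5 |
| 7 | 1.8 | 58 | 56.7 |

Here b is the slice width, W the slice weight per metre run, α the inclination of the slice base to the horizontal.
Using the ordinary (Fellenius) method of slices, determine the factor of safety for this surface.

Ordinary method of slices: FS = Σ[c'·Δl_i + (W_i cosα_i)·tanφ'] / Σ W_i sinα_i, with Δl_i = b_i / cosα_i.
Slice 1: Δl = 1.7/cos(-13.4°) = 1.748 m; N'_1 = 62·cos(-13.4°) = 60.3; c'Δl = 24.12; W sinα = -14.4
Slice 2: Δl = 1.3/cos(-6.0°) = 1.307 m; N'_2 = 127·cos(-6.0°) = 126.3; c'Δl = 18.04; W sinα = -13.3
Slice 3: Δl = 2.8/cos3.9° = 2.806 m; N'_3 = 381·cos3.9° = 380.1; c'Δl = 38.73; W sinα = 25.9
Slice 4: Δl = 2.3/cos16.4° = 2.398 m; N'_4 = 293·cos16.4° = 281.1; c'Δl = 33.09; W sinα = 82.7
Slice 5: Δl = 2.2/cos28.2° = 2.496 m; N'_5 = 240·cos28.2° = 211.5; c'Δl = 34.45; W sinα = 113.4
Slice 6: Δl = 2.3/cos41.5° = 3.071 m; N'_6 = 180·cos41.5° = 134.8; c'Δl = 42.38; W sinα = 119.3
Slice 7: Δl = 1.8/cos56.7° = 3.279 m; N'_7 = 58·cos56.7° = 31.8; c'Δl = 45.24; W sinα = 48.5
Σc'Δl = 236.0 kN/m; ΣN' = 1226.0 kN/m; ΣW sinα = 362.2 kN/m
Resisting = 236.0 + 1226.0·tan21.3° = 236.0 + 478.0 = 714.0 kN/m
FS = 714.0 / 362.2 = 1.972

FS = 1.97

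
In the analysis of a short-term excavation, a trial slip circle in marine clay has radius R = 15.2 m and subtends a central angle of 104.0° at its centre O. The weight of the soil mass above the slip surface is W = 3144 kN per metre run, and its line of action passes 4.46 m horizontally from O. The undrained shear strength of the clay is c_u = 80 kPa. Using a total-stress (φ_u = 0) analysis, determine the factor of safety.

Taking moments about the centre O, the resisting moment is provided by the undrained shear strength acting along the arc:
Arc length L_a = R·θ = 15.2·(104.0°·π/180) = 15.2·1.8151 = 27.59 m
M_R = c_u·L_a·R = 80·27.59·15.2 = 33549.6 kN·m/m
M_D = W·d = 3144·4.46 = 14022.2 kN·m/m
FS = M_R / M_D = 33549.6 / 14022.2 = 2.393

FS = 2.39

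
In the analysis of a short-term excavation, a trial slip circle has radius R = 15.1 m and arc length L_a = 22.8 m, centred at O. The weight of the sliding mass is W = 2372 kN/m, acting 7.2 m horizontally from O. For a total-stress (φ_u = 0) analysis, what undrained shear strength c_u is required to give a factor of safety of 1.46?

c_u = 72.4 kPa

FS = c_u·L_a·R / (W·d), so c_u = FS·W·d / (L_a·R).
c_u = 1.46·2372·7.2 / (22.80·15.1) = 24934.5 / 344.28 = 72.42 kPa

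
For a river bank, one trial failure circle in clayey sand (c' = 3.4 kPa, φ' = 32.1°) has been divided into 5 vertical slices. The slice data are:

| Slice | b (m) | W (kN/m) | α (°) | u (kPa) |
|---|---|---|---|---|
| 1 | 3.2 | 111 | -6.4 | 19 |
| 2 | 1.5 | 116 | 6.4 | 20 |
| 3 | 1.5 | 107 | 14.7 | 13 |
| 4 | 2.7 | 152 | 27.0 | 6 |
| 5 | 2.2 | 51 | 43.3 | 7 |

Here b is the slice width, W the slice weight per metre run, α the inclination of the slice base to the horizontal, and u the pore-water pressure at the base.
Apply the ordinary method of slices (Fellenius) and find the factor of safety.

FS = 1.99

Ordinary method of slices: FS = Σ[c'·Δl_i + (W_i cosα_i − u_i·Δl_i)·tanφ'] / Σ W_i sinα_i, with Δl_i = b_i / cosα_i.
Slice 1: Δl = 3.2/cos(-6.4°) = 3.220 m; N'_1 = 111·cos(-6.4°) − 19·3.220 = 49.1; c'Δl = 10.95; W sinα = -12.4
Slice 2: Δl = 1.5/cos6.4° = 1.509 m; N'_2 = 116·cos6.4° − 20·1.509 = 85.1; c'Δl = 5.13; W sinα = 12.9
Slice 3: Δl = 1.5/cos14.7° = 1.551 m; N'_3 = 107·cos14.7° − 13·1.551 = 83.3; c'Δl = 5.27; W sinα = 27.2
Slice 4: Δl = 2.7/cos27.0° = 3.030 m; N'_4 = 152·cos27.0° − 6·3.030 = 117.3; c'Δl = 10.30; W sinα = 69.0
Slice 5: Δl = 2.2/cos43.3° = 3.023 m; N'_5 = 51·cos43.3° − 7·3.023 = 16.0; c'Δl = 10.28; W sinα = 35.0
Σc'Δl = 41.9 kN/m; ΣN' = 350.8 kN/m; ΣW sinα = 131.7 kN/m
Resisting = 41.9 + 350.8·tan32.1° = 41.9 + 220.0 = 262.0 kN/m
FS = 262.0 / 131.7 = 1.989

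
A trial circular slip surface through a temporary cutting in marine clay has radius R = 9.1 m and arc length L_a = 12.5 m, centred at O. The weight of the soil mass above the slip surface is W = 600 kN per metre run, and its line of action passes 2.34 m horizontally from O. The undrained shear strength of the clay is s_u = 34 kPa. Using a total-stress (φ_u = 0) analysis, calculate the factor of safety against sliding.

FS = 2.75

Taking moments about the centre O, the resisting moment is provided by the undrained shear strength acting along the arc:
M_R = s_u·L_a·R = 34·12.50·9.1 = 3867.5 kN·m/m
M_D = W·d = 600·2.34 = 1404.0 kN·m/m
FS = M_R / M_D = 3867.5 / 1404.0 = 2.755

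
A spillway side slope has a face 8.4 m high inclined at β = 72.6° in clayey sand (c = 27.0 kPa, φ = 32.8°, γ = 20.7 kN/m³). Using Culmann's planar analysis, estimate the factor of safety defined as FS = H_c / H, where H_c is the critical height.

H_c = (4c/γ) · sinβ cosφ / [1 − cos(β − φ)]
    = (4·27.0/20.7) · sin72.6°·cos32.8° / [1 − cos39.8°]
    = 5.217 · 0.8021 / 0.2317 = 18.06 m
FS = H_c / H = 18.06 / 8.4 = 2.150

FS = 2.15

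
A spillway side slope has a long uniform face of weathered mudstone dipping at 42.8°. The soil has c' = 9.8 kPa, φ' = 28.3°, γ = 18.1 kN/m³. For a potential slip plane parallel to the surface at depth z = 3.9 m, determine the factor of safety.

For an infinite slope with a slip plane parallel to the surface (no pore pressure): FS = [c' + γz cos²β tanφ'] / [γz sinβ cosβ].
γz = 18.1·3.9 = 70.59 kN/m²
Numerator = 9.8 + 70.59·cos²42.8°·tan28.3° = 9.8 + 70.59·0.5384·0.5384 = 30.262 kPa
Denominator = 70.59·sin42.8°·cos42.8° = 70.59·0.6794·0.7337 = 35.191 kPa
FS = 30.262 / 35.191 = 0.860

FS = 0.86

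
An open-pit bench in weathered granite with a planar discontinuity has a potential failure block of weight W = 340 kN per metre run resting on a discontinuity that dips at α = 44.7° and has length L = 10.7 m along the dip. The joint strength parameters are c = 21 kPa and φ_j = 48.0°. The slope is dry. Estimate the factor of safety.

Resolving the block weight along and normal to the plane and applying the Mohr–Coulomb strength on the joint:
N' = W cosα = 340·cos44.7° = 241.7 kN/m
Driving force T = W sinα = 340·sin44.7° = 239.2 kN/m
Resisting force R = c·L + N'·tanφ_j = 21·10.7 + 241.7·tan48.0° = 224.7 + 268.4 = 493.1 kN/m
FS = R / T = 493.1 / 239.2 = 2.062

FS = 2.06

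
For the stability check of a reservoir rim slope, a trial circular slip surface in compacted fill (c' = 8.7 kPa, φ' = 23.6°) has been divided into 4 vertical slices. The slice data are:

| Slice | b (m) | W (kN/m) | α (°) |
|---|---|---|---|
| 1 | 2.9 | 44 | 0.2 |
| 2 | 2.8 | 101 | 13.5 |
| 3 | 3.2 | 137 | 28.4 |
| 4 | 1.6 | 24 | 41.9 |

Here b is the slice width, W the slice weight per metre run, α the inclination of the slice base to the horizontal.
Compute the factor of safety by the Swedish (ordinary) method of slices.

FS = 2.13

Ordinary method of slices: FS = Σ[c'·Δl_i + (W_i cosα_i)·tanφ'] / Σ W_i sinα_i, with Δl_i = b_i / cosα_i.
Slice 1: Δl = 2.9/cos0.2° = 2.900 m; N'_1 = 44·cos0.2° = 44.0; c'Δl = 25.23; W sinα = 0.2
Slice 2: Δl = 2.8/cos13.5° = 2.880 m; N'_2 = 101·cos13.5° = 98.2; c'Δl = 25.05; W sinα = 23.6
Slice 3: Δl = 3.2/cos28.4° = 3.638 m; N'_3 = 137·cos28.4° = 120.5; c'Δl = 31.65; W sinα = 65.2
Slice 4: Δl = 1.6/cos41.9° = 2.150 m; N'_4 = 24·cos41.9° = 17.9; c'Δl = 18.70; W sinα = 16.0
Σc'Δl = 100.6 kN/m; ΣN' = 280.6 kN/m; ΣW sinα = 104.9 kN/m
Resisting = 100.6 + 280.6·tan23.6° = 100.6 + 122.6 = 223.2 kN/m
FS = 223.2 / 104.9 = 2.128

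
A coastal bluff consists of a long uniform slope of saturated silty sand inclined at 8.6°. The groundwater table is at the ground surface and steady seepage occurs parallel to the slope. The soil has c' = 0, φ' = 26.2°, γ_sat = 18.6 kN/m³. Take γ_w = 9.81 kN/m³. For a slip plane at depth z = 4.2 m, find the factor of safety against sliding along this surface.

With seepage parallel to the slope and the water table at the surface, the effective normal stress on the slip plane uses the buoyant unit weight γ' = γ_sat − γ_w while the driving shear stress uses γ_sat:
FS = [c' + γ' z cos²β tanφ'] / [γ_sat z sinβ cosβ]
(For c' = 0 this reduces to FS = (γ'/γ_sat)·tanφ'/tanβ.)
γ' = 18.6 − 9.81 = 8.79 kN/m³
Numerator = 0.0 + 8.79·4.2·cos²8.6°·tan26.2° = 0.0 + 8.79·4.2·0.9776·0.4921 = 17.760 kPa
Denominator = 18.6·4.2·sin8.6°·cos8.6° = 18.6·4.2·0.1495·0.9888 = 11.550 kPa
FS = 17.760 / 11.550 = 1.538

FS = 1.54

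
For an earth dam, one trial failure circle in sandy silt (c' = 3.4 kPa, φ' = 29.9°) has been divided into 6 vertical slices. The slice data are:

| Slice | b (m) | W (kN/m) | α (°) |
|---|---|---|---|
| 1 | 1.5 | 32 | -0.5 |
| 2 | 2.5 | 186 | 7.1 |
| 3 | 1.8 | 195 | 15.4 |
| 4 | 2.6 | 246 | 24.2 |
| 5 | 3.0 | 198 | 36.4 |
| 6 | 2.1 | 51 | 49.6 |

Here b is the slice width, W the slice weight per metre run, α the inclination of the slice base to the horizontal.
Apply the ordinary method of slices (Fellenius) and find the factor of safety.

Ordinary method of slices: FS = Σ[c'·Δl_i + (W_i cosα_i)·tanφ'] / Σ W_i sinα_i, with Δl_i = b_i / cosα_i.
Slice 1: Δl = 1.5/cos(-0.5°) = 1.500 m; N'_1 = 32·cos(-0.5°) = 32.0; c'Δl = 5.10; W sinα = -0.3
Slice 2: Δl = 2.5/cos7.1° = 2.519 m; N'_2 = 186·cos7.1° = 184.6; c'Δl = 8.57; W sinα = 23.0
Slice 3: Δl = 1.8/cos15.4° = 1.867 m; N'_3 = 195·cos15.4° = 188.0; c'Δl = 6.35; W sinα = 51.8
Slice 4: Δl = 2.6/cos24.2° = 2.851 m; N'_4 = 246·cos24.2° = 224.4; c'Δl = 9.69; W sinα = 100.8
Slice 5: Δl = 3.0/cos36.4° = 3.727 m; N'_5 = 198·cos36.4° = 159.4; c'Δl = 12.67; W sinα = 117.5
Slice 6: Δl = 2.1/cos49.6° = 3.240 m; N'_6 = 51·cos49.6° = 33.1; c'Δl = 11.02; W sinα = 38.8
Σc'Δl = 53.4 kN/m; ΣN' = 821.4 kN/m; ΣW sinα = 331.7 kN/m
Resisting = 53.4 + 821.4·tan29.9° = 53.4 + 472.3 = 525.7 kN/m
FS = 525.7 / 331.7 = 1.585

FS = 1.59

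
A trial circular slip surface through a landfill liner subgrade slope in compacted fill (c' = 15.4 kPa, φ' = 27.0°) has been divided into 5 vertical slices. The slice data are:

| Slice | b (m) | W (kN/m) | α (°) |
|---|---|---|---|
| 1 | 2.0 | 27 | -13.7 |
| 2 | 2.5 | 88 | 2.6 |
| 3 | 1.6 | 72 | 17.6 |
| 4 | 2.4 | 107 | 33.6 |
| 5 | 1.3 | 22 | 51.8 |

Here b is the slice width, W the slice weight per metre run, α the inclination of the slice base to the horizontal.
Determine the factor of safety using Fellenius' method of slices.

Ordinary method of slices: FS = Σ[c'·Δl_i + (W_i cosα_i)·tanφ'] / Σ W_i sinα_i, with Δl_i = b_i / cosα_i.
Slice 1: Δl = 2.0/cos(-13.7°) = 2.059 m; N'_1 = 27·cos(-13.7°) = 26.2; c'Δl = 31.70; W sinα = -6.4
Slice 2: Δl = 2.5/cos2.6° = 2.503 m; N'_2 = 88·cos2.6° = 87.9; c'Δl = 38.54; W sinα = 4.0
Slice 3: Δl = 1.6/cos17.6° = 1.679 m; N'_3 = 72·cos17.6° = 68.6; c'Δl = 25.85; W sinα = 21.8
Slice 4: Δl = 2.4/cos33.6° = 2.881 m; N'_4 = 107·cos33.6° = 89.1; c'Δl = 44.37; W sinα = 59.2
Slice 5: Δl = 1.3/cos51.8° = 2.102 m; N'_5 = 22·cos51.8° = 13.6; c'Δl = 32.37; W sinα = 17.3
Σc'Δl = 172.8 kN/m; ΣN' = 285.5 kN/m; ΣW sinα = 95.9 kN/m
Resisting = 172.8 + 285.5·tan27.0° = 172.8 + 145.5 = 318.3 kN/m
FS = 318.3 / 95.9 = 3.320

FS = 3.32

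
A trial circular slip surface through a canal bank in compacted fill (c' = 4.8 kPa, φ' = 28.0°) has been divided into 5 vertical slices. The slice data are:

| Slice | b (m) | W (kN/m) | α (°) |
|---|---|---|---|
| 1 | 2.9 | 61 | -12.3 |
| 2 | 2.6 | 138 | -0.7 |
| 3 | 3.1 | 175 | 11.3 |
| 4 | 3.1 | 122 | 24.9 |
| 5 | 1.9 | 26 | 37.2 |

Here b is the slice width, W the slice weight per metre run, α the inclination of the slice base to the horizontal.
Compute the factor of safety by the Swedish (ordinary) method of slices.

FS = 3.87

Ordinary method of slices: FS = Σ[c'·Δl_i + (W_i cosα_i)·tanφ'] / Σ W_i sinα_i, with Δl_i = b_i / cosα_i.
Slice 1: Δl = 2.9/cos(-12.3°) = 2.968 m; N'_1 = 61·cos(-12.3°) = 59.6; c'Δl = 14.25; W sinα = -13.0
Slice 2: Δl = 2.6/cos(-0.7°) = 2.600 m; N'_2 = 138·cos(-0.7°) = 138.0; c'Δl = 12.48; W sinα = -1.7
Slice 3: Δl = 3.1/cos11.3° = 3.161 m; N'_3 = 175·cos11.3° = 171.6; c'Δl = 15.17; W sinα = 34.3
Slice 4: Δl = 3.1/cos24.9° = 3.418 m; N'_4 = 122·cos24.9° = 110.7; c'Δl = 16.40; W sinα = 51.4
Slice 5: Δl = 1.9/cos37.2° = 2.385 m; N'_5 = 26·cos37.2° = 20.7; c'Δl = 11.45; W sinα = 15.7
Σc'Δl = 69.8 kN/m; ΣN' = 500.6 kN/m; ΣW sinα = 86.7 kN/m
Resisting = 69.8 + 500.6·tan28.0° = 69.8 + 266.2 = 335.9 kN/m
FS = 335.9 / 86.7 = 3.875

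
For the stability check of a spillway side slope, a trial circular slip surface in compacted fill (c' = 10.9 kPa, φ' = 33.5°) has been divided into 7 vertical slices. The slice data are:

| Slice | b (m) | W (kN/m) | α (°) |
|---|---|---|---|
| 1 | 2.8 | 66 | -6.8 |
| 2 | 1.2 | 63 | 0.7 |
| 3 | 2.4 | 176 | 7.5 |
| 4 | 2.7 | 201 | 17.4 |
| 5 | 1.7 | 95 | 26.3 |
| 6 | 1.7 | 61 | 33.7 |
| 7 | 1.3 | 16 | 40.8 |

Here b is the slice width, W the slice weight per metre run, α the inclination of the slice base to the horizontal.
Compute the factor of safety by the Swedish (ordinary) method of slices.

FS = 3.62

Ordinary method of slices: FS = Σ[c'·Δl_i + (W_i cosα_i)·tanφ'] / Σ W_i sinα_i, with Δl_i = b_i / cosα_i.
Slice 1: Δl = 2.8/cos(-6.8°) = 2.820 m; N'_1 = 66·cos(-6.8°) = 65.5; c'Δl = 30.74; W sinα = -7.8
Slice 2: Δl = 1.2/cos0.7° = 1.200 m; N'_2 = 63·cos0.7° = 63.0; c'Δl = 13.08; W sinα = 0.8
Slice 3: Δl = 2.4/cos7.5° = 2.421 m; N'_3 = 176·cos7.5° = 174.5; c'Δl = 26.39; W sinα = 23.0
Slice 4: Δl = 2.7/cos17.4° = 2.829 m; N'_4 = 201·cos17.4° = 191.8; c'Δl = 30.84; W sinα = 60.1
Slice 5: Δl = 1.7/cos26.3° = 1.896 m; N'_5 = 95·cos26.3° = 85.2; c'Δl = 20.67; W sinα = 42.1
Slice 6: Δl = 1.7/cos33.7° = 2.043 m; N'_6 = 61·cos33.7° = 50.7; c'Δl = 22.27; W sinα = 33.8
Slice 7: Δl = 1.3/cos40.8° = 1.717 m; N'_7 = 16·cos40.8° = 12.1; c'Δl = 18.72; W sinα = 10.5
Σc'Δl = 162.7 kN/m; ΣN' = 642.9 kN/m; ΣW sinα = 162.4 kN/m
Resisting = 162.7 + 642.9·tan33.5° = 162.7 + 425.5 = 588.2 kN/m
FS = 588.2 / 162.4 = 3.621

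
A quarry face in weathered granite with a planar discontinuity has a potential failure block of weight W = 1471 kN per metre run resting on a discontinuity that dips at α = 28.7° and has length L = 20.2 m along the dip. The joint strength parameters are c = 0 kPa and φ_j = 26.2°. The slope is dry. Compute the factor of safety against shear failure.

Resolving the block weight along and normal to the plane and applying the Mohr–Coulomb strength on the joint:
N' = W cosα = 1471·cos28.7° = 1290.3 kN/m
Driving force T = W sinα = 1471·sin28.7° = 706.4 kN/m
Resisting force R = c·L + N'·tanφ_j = 0·20.2 + 1290.3·tan26.2° = 0.0 + 634.9 = 634.9 kN/m
FS = R / T = 634.9 / 706.4 = 0.899

FS = 0.90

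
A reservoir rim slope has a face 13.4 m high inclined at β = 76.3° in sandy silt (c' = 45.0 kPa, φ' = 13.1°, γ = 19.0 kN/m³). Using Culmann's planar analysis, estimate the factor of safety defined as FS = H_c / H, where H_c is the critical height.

FS = 1.22

H_c = (4c'/γ) · sinβ cosφ' / [1 − cos(β − φ')]
    = (4·45.0/19.0) · sin76.3°·cos13.1° / [1 − cos63.2°]
    = 9.474 · 0.9463 / 0.5491 = 16.33 m
FS = H_c / H = 16.33 / 13.4 = 1.218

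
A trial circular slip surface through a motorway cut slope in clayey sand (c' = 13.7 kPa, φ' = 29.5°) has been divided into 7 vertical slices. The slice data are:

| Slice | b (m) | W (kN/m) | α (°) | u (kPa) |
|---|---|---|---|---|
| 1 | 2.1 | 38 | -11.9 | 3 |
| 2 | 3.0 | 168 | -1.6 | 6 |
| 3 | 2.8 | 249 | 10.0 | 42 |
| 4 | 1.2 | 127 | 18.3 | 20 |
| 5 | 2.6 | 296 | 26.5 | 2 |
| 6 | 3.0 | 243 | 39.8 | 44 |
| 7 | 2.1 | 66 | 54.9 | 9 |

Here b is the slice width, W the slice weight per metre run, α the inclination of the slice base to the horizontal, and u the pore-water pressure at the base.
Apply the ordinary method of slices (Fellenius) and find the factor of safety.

FS = 1.59

Ordinary method of slices: FS = Σ[c'·Δl_i + (W_i cosα_i − u_i·Δl_i)·tanφ'] / Σ W_i sinα_i, with Δl_i = b_i / cosα_i.
Slice 1: Δl = 2.1/cos(-11.9°) = 2.146 m; N'_1 = 38·cos(-11.9°) − 3·2.146 = 30.7; c'Δl = 29.40; W sinα = -7.8
Slice 2: Δl = 3.0/cos(-1.6°) = 3.001 m; N'_2 = 168·cos(-1.6°) − 6·3.001 = 149.9; c'Δl = 41.12; W sinα = -4.7
Slice 3: Δl = 2.8/cos10.0° = 2.843 m; N'_3 = 249·cos10.0° − 42·2.843 = 125.8; c'Δl = 38.95; W sinα = 43.2
Slice 4: Δl = 1.2/cos18.3° = 1.264 m; N'_4 = 127·cos18.3° − 20·1.264 = 95.3; c'Δl = 17.32; W sinα = 39.9
Slice 5: Δl = 2.6/cos26.5° = 2.905 m; N'_5 = 296·cos26.5° − 2·2.905 = 259.1; c'Δl = 39.80; W sinα = 132.1
Slice 6: Δl = 3.0/cos39.8° = 3.905 m; N'_6 = 243·cos39.8° − 44·3.905 = 14.9; c'Δl = 53.50; W sinα = 155.5
Slice 7: Δl = 2.1/cos54.9° = 3.652 m; N'_7 = 66·cos54.9° − 9·3.652 = 5.1; c'Δl = 50.03; W sinα = 54.0
Σc'Δl = 270.1 kN/m; ΣN' = 680.8 kN/m; ΣW sinα = 412.2 kN/m
Resisting = 270.1 + 680.8·tan29.5° = 270.1 + 385.2 = 655.3 kN/m
FS = 655.3 / 412.2 = 1.590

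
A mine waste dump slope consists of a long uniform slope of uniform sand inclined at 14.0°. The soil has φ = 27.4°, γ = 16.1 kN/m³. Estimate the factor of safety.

For a dry cohesionless infinite slope the factor of safety is FS = tanφ / tanβ.
FS = tan27.4° / tan14.0° = 0.5184 / 0.2493 = 2.079

FS = 2.08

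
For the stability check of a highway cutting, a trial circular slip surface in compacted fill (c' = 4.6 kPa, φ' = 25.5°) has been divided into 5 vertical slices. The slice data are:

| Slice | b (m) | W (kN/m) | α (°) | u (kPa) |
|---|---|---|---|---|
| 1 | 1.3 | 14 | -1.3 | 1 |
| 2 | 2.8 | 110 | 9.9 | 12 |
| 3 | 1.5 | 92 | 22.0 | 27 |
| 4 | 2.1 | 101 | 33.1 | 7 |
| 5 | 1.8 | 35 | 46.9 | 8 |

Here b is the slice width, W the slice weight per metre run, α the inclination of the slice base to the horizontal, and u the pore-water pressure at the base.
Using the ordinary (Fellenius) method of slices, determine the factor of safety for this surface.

FS = 1.08

Ordinary method of slices: FS = Σ[c'·Δl_i + (W_i cosα_i − u_i·Δl_i)·tanφ'] / Σ W_i sinα_i, with Δl_i = b_i / cosα_i.
Slice 1: Δl = 1.3/cos(-1.3°) = 1.300 m; N'_1 = 14·cos(-1.3°) − 1·1.300 = 12.7; c'Δl = 5.98; W sinα = -0.3
Slice 2: Δl = 2.8/cos9.9° = 2.842 m; N'_2 = 110·cos9.9° − 12·2.842 = 74.3; c'Δl = 13.07; W sinα = 18.9
Slice 3: Δl = 1.5/cos22.0° = 1.618 m; N'_3 = 92·cos22.0° − 27·1.618 = 41.6; c'Δl = 7.44; W sinα = 34.5
Slice 4: Δl = 2.1/cos33.1° = 2.507 m; N'_4 = 101·cos33.1° − 7·2.507 = 67.1; c'Δl = 11.53; W sinα = 55.2
Slice 5: Δl = 1.8/cos46.9° = 2.634 m; N'_5 = 35·cos46.9° − 8·2.634 = 2.8; c'Δl = 12.12; W sinα = 25.6
Σc'Δl = 50.1 kN/m; ΣN' = 198.5 kN/m; ΣW sinα = 133.8 kN/m
Resisting = 50.1 + 198.5·tan25.5° = 50.1 + 94.7 = 144.8 kN/m
FS = 144.8 / 133.8 = 1.083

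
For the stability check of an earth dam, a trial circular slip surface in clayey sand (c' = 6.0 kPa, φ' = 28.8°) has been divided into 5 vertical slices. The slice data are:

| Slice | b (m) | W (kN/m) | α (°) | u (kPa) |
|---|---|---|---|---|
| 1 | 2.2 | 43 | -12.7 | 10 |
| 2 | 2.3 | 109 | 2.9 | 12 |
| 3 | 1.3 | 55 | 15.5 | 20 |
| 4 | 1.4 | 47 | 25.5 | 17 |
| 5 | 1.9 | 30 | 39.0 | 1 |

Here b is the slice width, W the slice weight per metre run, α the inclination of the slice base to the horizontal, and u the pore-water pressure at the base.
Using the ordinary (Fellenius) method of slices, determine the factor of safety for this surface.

FS = 2.99

Ordinary method of slices: FS = Σ[c'·Δl_i + (W_i cosα_i − u_i·Δl_i)·tanφ'] / Σ W_i sinα_i, with Δl_i = b_i / cosα_i.
Slice 1: Δl = 2.2/cos(-12.7°) = 2.255 m; N'_1 = 43·cos(-12.7°) − 10·2.255 = 19.4; c'Δl = 13.53; W sinα = -9.5
Slice 2: Δl = 2.3/cos2.9° = 2.303 m; N'_2 = 109·cos2.9° − 12·2.303 = 81.2; c'Δl = 13.82; W sinα = 5.5
Slice 3: Δl = 1.3/cos15.5° = 1.349 m; N'_3 = 55·cos15.5° − 20·1.349 = 26.0; c'Δl = 8.09; W sinα = 14.7
Slice 4: Δl = 1.4/cos25.5° = 1.551 m; N'_4 = 47·cos25.5° − 17·1.551 = 16.1; c'Δl = 9.31; W sinα = 20.2
Slice 5: Δl = 1.9/cos39.0° = 2.445 m; N'_5 = 30·cos39.0° − 1·2.445 = 20.9; c'Δl = 14.67; W sinα = 18.9
Σc'Δl = 59.4 kN/m; ΣN' = 163.6 kN/m; ΣW sinα = 49.9 kN/m
Resisting = 59.4 + 163.6·tan28.8° = 59.4 + 89.9 = 149.3 kN/m
FS = 149.3 / 49.9 = 2.994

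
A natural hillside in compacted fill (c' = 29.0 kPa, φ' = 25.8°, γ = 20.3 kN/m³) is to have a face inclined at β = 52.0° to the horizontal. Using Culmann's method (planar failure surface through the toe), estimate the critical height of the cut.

Culmann's analysis gives the critical failure plane at α_cr = (β + φ')/2 = (52.0 + 25.8)/2 = 38.9°, and the critical height
H_c = (4c'/γ) · sinβ cosφ' / [1 − cos(β − φ')]
    = (4·29.0/20.3) · sin52.0°·cos25.8° / [1 − cos(26.2°)]
    = 5.714 · 0.7880·0.9003 / [1 − 0.8973]
    = 5.714 · 0.7095 / 0.1027
    = 39.46 m

H_c = 39.46 m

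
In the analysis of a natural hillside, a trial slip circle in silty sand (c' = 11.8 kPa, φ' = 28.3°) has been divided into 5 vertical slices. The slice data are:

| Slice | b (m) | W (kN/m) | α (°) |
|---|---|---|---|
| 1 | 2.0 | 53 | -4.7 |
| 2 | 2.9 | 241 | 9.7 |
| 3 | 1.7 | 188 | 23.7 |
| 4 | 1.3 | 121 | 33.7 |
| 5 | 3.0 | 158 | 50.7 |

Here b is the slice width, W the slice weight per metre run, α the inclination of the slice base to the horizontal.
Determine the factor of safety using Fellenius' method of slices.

FS = 1.70

Ordinary method of slices: FS = Σ[c'·Δl_i + (W_i cosα_i)·tanφ'] / Σ W_i sinα_i, with Δl_i = b_i / cosα_i.
Slice 1: Δl = 2.0/cos(-4.7°) = 2.007 m; N'_1 = 53·cos(-4.7°) = 52.8; c'Δl = 23.68; W sinα = -4.3
Slice 2: Δl = 2.9/cos9.7° = 2.942 m; N'_2 = 241·cos9.7° = 237.6; c'Δl = 34.72; W sinα = 40.6
Slice 3: Δl = 1.7/cos23.7° = 1.857 m; N'_3 = 188·cos23.7° = 172.1; c'Δl = 21.91; W sinα = 75.6
Slice 4: Δl = 1.3/cos33.7° = 1.563 m; N'_4 = 121·cos33.7° = 100.7; c'Δl = 18.44; W sinα = 67.1
Slice 5: Δl = 3.0/cos50.7° = 4.736 m; N'_5 = 158·cos50.7° = 100.1; c'Δl = 55.89; W sinα = 122.3
Σc'Δl = 154.6 kN/m; ΣN' = 663.3 kN/m; ΣW sinα = 301.2 kN/m
Resisting = 154.6 + 663.3·tan28.3° = 154.6 + 357.1 = 511.8 kN/m
FS = 511.8 / 301.2 = 1.699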